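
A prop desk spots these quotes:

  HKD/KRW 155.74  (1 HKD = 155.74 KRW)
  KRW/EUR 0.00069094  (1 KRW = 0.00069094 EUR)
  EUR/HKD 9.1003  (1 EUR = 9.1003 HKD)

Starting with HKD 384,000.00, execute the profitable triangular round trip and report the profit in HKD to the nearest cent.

Profit: HKD 8,134.46

Profitable loop is HKD → EUR → KRW → HKD:
HKD 384,000.00 ÷ 9.1003 = EUR 42,196.41
EUR 42,196.41 ÷ 0.00069094 = KRW 61,071,021
KRW 61,071,021 ÷ 155.74 = HKD 392,134.46
Profit = HKD 392,134.46 − HKD 384,000.00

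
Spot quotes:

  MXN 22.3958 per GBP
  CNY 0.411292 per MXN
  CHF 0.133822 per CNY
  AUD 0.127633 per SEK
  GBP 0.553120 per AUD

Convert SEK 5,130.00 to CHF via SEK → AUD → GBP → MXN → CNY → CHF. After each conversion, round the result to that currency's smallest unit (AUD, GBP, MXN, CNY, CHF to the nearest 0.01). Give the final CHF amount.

CHF 446.42

SEK 5,130.00 × 0.127633 = AUD 654.76
AUD 654.76 × 0.553120 = GBP 362.16
GBP 362.16 × 22.3958 = MXN 8,110.86
MXN 8,110.86 × 0.411292 = CNY 3,335.93
CNY 3,335.93 × 0.133822 = CHF 446.42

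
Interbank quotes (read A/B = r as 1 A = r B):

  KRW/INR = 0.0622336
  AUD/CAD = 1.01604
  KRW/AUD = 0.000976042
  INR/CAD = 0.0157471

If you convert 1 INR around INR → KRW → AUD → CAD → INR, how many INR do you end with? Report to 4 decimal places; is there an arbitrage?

1.0119 (arbitrage exists)

Around INR → KRW → AUD → CAD → INR: 1 ÷ 0.0622336 × 0.000976042 × 1.01604 ÷ 0.0157471 = 1.011938
Product > 1; profitable direction is INR → KRW → AUD → CAD → INR.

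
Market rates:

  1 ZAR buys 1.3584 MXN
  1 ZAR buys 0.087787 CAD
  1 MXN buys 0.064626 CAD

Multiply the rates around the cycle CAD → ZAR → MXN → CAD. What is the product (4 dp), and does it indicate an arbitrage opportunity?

1.0000 (no arbitrage)

Around CAD → ZAR → MXN → CAD: 1 ÷ 0.087787 × 1.3584 × 0.064626 = 1.000011
Product ≈ 1 (deviation 0.001%, within rounding noise).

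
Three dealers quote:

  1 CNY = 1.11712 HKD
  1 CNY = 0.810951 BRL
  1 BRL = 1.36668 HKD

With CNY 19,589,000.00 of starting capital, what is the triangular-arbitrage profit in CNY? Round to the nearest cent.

Profitable loop is CNY → HKD → BRL → CNY:
CNY 19,589,000.00 × 1.11712 = HKD 21,883,263.68
HKD 21,883,263.68 ÷ 1.36668 = BRL 16,011,987.94
BRL 16,011,987.94 ÷ 0.810951 = CNY 19,744,704.60
Profit = CNY 19,744,704.60 − CNY 19,589,000.00

Profit: CNY 155,704.60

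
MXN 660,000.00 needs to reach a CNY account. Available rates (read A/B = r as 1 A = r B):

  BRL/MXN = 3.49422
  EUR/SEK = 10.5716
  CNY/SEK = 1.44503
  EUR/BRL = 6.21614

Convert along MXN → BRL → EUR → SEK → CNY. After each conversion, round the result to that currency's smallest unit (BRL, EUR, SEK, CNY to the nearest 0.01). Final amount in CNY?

MXN 660,000.00 ÷ 3.49422 = BRL 188,883.36
BRL 188,883.36 ÷ 6.21614 = EUR 30,385.96
EUR 30,385.96 × 10.5716 = SEK 321,228.21
SEK 321,228.21 ÷ 1.44503 = CNY 222,298.64

CNY 222,298.64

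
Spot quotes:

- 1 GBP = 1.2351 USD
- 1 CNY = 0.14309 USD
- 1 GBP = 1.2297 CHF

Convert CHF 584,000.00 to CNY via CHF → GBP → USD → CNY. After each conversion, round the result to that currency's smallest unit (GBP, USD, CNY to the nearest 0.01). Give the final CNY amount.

CNY 4,099,269.90

CHF 584,000.00 ÷ 1.2297 = GBP 474,912.58
GBP 474,912.58 × 1.2351 = USD 586,564.53
USD 586,564.53 ÷ 0.14309 = CNY 4,099,269.90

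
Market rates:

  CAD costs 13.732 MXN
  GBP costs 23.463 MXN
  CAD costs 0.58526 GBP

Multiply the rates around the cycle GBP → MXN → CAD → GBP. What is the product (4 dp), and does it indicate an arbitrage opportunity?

1.0000 (no arbitrage)

Around GBP → MXN → CAD → GBP: 1 × 23.463 ÷ 13.732 × 0.58526 = 0.999997
Product ≈ 1 (deviation 0.000%, within rounding noise).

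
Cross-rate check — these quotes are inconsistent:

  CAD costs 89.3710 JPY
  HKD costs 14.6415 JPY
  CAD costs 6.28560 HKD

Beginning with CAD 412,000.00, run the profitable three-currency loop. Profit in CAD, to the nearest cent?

Profitable loop is CAD → HKD → JPY → CAD:
CAD 412,000.00 × 6.28560 = HKD 2,589,667.20
HKD 2,589,667.20 × 14.6415 = JPY 37,916,612
JPY 37,916,612 ÷ 89.3710 = CAD 424,260.80
Profit = CAD 424,260.80 − CAD 412,000.00

Profit: CAD 12,260.80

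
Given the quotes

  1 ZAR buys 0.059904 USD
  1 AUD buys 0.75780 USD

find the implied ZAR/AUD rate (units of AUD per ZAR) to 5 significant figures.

1 ZAR × 0.059904 = 0.059904 USD
0.059904 USD ÷ 0.75780 = 0.0790499 AUD

ZAR/AUD = 0.079050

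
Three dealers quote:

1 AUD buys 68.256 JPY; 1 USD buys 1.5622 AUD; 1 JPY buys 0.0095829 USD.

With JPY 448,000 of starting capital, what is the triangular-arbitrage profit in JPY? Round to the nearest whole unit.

Profit: JPY 9,775

Profitable loop is JPY → USD → AUD → JPY:
JPY 448,000 × 0.0095829 = USD 4,293.14
USD 4,293.14 × 1.5622 = AUD 6,706.74
AUD 6,706.74 × 68.256 = JPY 457,775
Profit = JPY 457,775 − JPY 448,000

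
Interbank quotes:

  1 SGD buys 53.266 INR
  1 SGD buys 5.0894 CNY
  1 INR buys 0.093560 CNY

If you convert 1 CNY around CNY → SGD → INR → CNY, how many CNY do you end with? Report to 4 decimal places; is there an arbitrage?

0.9792 (arbitrage exists)

Around CNY → SGD → INR → CNY: 1 ÷ 5.0894 × 53.266 × 0.093560 = 0.979205
Product < 1; profitable direction is CNY → INR → SGD → CNY.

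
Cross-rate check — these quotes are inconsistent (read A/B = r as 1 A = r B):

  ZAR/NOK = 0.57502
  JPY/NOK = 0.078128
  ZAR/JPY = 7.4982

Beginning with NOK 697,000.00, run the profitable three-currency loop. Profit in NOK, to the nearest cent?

Profitable loop is NOK → ZAR → JPY → NOK:
NOK 697,000.00 ÷ 0.57502 = ZAR 1,212,131.75
ZAR 1,212,131.75 × 7.4982 = JPY 9,088,806
JPY 9,088,806 × 0.078128 = NOK 710,090.26
Profit = NOK 710,090.26 − NOK 697,000.00

Profit: NOK 13,090.26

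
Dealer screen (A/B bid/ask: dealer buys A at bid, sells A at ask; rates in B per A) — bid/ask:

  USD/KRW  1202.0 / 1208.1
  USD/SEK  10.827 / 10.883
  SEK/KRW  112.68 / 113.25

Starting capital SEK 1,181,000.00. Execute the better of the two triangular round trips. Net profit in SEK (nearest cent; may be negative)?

Best loop SEK → KRW → USD → SEK:
SEK 1,181,000.00 × 112.68 (sell SEK at bid) = KRW 133,075,080
KRW 133,075,080 ÷ 1208.1 (buy USD at ask) = USD 110,152.37
USD 110,152.37 × 10.827 (sell USD at bid) = SEK 1,192,619.73

Net profit: SEK 11,619.73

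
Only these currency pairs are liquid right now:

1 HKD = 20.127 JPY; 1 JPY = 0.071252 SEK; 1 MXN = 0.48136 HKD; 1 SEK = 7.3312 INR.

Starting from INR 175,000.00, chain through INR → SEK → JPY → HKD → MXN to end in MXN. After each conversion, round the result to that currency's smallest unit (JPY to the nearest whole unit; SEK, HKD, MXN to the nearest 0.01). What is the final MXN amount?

MXN 34,579.32

INR 175,000.00 ÷ 7.3312 = SEK 23,870.58
SEK 23,870.58 ÷ 0.071252 = JPY 335,016
JPY 335,016 ÷ 20.127 = HKD 16,645.10
HKD 16,645.10 ÷ 0.48136 = MXN 34,579.32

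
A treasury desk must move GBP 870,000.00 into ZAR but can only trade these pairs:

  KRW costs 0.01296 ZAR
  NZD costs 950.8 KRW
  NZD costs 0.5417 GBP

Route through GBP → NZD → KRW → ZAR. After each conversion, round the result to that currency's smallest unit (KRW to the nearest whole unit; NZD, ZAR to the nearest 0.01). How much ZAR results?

ZAR 19,790,400.87

GBP 870,000.00 ÷ 0.5417 = NZD 1,606,055.01
NZD 1,606,055.01 × 950.8 = KRW 1,527,037,104
KRW 1,527,037,104 × 0.01296 = ZAR 19,790,400.87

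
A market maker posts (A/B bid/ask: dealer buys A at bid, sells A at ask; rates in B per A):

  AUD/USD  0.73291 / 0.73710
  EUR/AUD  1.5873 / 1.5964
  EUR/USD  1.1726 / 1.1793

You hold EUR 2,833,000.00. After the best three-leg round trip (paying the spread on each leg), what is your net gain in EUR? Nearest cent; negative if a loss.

Net result: EUR -9,886.53 (no profitable arbitrage after spreads)

Best loop EUR → USD → AUD → EUR:
EUR 2,833,000.00 × 1.1726 (sell EUR at bid) = USD 3,321,975.80
USD 3,321,975.80 ÷ 0.73710 (buy AUD at ask) = AUD 4,506,818.34
AUD 4,506,818.34 ÷ 1.5964 (buy EUR at ask) = EUR 2,823,113.47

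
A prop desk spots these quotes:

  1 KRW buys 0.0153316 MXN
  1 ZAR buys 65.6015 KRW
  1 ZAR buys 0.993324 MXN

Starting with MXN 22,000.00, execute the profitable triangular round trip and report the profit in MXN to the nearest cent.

Profitable loop is MXN → ZAR → KRW → MXN:
MXN 22,000.00 ÷ 0.993324 = ZAR 22,147.86
ZAR 22,147.86 × 65.6015 = KRW 1,452,933
KRW 1,452,933 × 0.0153316 = MXN 22,275.78
Profit = MXN 22,275.78 − MXN 22,000.00

Profit: MXN 275.78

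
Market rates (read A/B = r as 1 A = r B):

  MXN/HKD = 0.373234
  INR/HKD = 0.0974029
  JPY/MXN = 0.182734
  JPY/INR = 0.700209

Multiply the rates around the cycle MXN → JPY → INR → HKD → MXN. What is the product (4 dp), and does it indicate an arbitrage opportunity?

Around MXN → JPY → INR → HKD → MXN: 1 ÷ 0.182734 × 0.700209 × 0.0974029 ÷ 0.373234 = 0.999998
Product ≈ 1 (deviation 0.000%, within rounding noise).

1.0000 (no arbitrage)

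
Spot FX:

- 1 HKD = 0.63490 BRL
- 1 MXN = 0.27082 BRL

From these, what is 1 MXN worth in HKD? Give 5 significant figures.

1 MXN × 0.27082 = 0.27082 BRL
0.27082 BRL ÷ 0.63490 = 0.426555 HKD

MXN/HKD = 0.42656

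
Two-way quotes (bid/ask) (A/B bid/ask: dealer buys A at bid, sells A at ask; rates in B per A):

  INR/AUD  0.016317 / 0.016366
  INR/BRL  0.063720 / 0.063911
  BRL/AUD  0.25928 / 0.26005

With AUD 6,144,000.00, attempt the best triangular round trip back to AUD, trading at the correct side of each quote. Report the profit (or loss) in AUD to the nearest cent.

Best loop AUD → INR → BRL → AUD:
AUD 6,144,000.00 ÷ 0.016366 (buy INR at ask) = INR 375,412,440.43
INR 375,412,440.43 × 0.063720 (sell INR at bid) = BRL 23,921,280.70
BRL 23,921,280.70 × 0.25928 (sell BRL at bid) = AUD 6,202,309.66

Net profit: AUD 58,309.66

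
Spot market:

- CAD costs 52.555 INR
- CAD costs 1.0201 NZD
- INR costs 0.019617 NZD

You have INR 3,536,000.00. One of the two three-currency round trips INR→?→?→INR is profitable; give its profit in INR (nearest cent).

Profitable loop is INR → NZD → CAD → INR:
INR 3,536,000.00 × 0.019617 = NZD 69,365.71
NZD 69,365.71 ÷ 1.0201 = CAD 67,998.93
CAD 67,998.93 × 52.555 = INR 3,573,683.95
Profit = INR 3,573,683.95 − INR 3,536,000.00

Profit: INR 37,683.95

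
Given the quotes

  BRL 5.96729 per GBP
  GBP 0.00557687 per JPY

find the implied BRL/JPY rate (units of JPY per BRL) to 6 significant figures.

BRL/JPY = 30.0492

1 BRL ÷ 5.96729 = 0.16758 GBP
0.16758 GBP ÷ 0.00557687 = 30.0492 JPY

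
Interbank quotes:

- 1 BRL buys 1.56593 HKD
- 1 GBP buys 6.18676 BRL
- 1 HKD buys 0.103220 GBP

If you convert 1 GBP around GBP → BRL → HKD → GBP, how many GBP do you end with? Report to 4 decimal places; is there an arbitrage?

Around GBP → BRL → HKD → GBP: 1 × 6.18676 × 1.56593 × 0.103220 = 0.999999
Product ≈ 1 (deviation 0.000%, within rounding noise).

1.0000 (no arbitrage)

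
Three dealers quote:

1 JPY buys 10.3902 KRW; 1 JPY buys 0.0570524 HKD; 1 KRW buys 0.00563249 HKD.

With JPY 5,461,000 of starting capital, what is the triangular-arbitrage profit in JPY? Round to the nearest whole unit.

Profit: JPY 140,735

Profitable loop is JPY → KRW → HKD → JPY:
JPY 5,461,000 × 10.3902 = KRW 56,740,882
KRW 56,740,882 × 0.00563249 = HKD 319,592.45
HKD 319,592.45 ÷ 0.0570524 = JPY 5,601,735
Profit = JPY 5,601,735 − JPY 5,461,000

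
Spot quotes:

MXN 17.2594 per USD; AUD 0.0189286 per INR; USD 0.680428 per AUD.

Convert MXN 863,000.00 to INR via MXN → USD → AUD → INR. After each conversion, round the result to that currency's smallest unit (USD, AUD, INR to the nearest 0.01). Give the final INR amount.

INR 3,882,258.59

MXN 863,000.00 ÷ 17.2594 = USD 50,001.74
USD 50,001.74 ÷ 0.680428 = AUD 73,485.72
AUD 73,485.72 ÷ 0.0189286 = INR 3,882,258.59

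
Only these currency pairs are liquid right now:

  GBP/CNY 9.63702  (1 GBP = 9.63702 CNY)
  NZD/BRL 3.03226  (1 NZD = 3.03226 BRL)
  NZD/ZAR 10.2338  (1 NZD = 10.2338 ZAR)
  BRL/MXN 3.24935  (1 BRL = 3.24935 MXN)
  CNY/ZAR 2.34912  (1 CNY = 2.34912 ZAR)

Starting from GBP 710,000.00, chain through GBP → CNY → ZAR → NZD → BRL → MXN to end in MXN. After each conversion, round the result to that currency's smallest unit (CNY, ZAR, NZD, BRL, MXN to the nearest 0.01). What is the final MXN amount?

MXN 15,475,059.14

GBP 710,000.00 × 9.63702 = CNY 6,842,284.20
CNY 6,842,284.20 × 2.34912 = ZAR 16,073,346.66
ZAR 16,073,346.66 ÷ 10.2338 = NZD 1,570,613.72
NZD 1,570,613.72 × 3.03226 = BRL 4,762,509.16
BRL 4,762,509.16 × 3.24935 = MXN 15,475,059.14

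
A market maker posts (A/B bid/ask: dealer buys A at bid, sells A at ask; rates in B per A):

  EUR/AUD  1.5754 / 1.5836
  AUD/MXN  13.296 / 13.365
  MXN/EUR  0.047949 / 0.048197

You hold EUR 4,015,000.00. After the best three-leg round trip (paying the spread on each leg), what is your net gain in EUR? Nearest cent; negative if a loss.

Best loop EUR → AUD → MXN → EUR:
EUR 4,015,000.00 × 1.5754 (sell EUR at bid) = AUD 6,325,231.00
AUD 6,325,231.00 × 13.296 (sell AUD at bid) = MXN 84,100,271.38
MXN 84,100,271.38 × 0.047949 (sell MXN at bid) = EUR 4,032,523.91

Net profit: EUR 17,523.91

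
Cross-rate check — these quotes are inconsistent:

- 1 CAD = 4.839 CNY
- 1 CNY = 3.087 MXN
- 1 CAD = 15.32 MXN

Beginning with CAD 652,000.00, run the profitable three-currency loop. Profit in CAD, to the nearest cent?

Profitable loop is CAD → MXN → CNY → CAD:
CAD 652,000.00 × 15.32 = MXN 9,988,640.00
MXN 9,988,640.00 ÷ 3.087 = CNY 3,235,711.05
CNY 3,235,711.05 ÷ 4.839 = CAD 668,673.50
Profit = CAD 668,673.50 − CAD 652,000.00

Profit: CAD 16,673.50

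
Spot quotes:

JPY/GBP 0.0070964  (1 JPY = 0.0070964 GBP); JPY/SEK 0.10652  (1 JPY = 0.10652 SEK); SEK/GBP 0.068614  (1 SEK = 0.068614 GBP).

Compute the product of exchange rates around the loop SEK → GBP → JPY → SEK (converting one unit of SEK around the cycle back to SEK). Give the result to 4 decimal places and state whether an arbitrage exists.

1.0299 (arbitrage exists)

Around SEK → GBP → JPY → SEK: 1 × 0.068614 ÷ 0.0070964 × 0.10652 = 1.029925
Product > 1; profitable direction is SEK → GBP → JPY → SEK.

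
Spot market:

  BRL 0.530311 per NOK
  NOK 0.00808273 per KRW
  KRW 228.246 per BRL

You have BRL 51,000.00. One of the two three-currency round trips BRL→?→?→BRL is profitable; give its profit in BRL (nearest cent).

Profitable loop is BRL → NOK → KRW → BRL:
BRL 51,000.00 ÷ 0.530311 = NOK 96,169.98
NOK 96,169.98 ÷ 0.00808273 = KRW 11,898,206
KRW 11,898,206 ÷ 228.246 = BRL 52,128.87
Profit = BRL 52,128.87 − BRL 51,000.00

Profit: BRL 1,128.87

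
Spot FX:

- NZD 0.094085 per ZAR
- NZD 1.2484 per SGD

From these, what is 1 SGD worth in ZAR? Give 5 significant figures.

1 SGD × 1.2484 = 1.2484 NZD
1.2484 NZD ÷ 0.094085 = 13.2689 ZAR

SGD/ZAR = 13.269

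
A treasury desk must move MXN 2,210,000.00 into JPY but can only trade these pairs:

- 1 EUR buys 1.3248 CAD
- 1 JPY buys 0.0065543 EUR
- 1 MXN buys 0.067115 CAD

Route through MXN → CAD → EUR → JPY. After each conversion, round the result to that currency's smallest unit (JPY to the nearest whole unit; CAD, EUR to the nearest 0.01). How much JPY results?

MXN 2,210,000.00 × 0.067115 = CAD 148,324.15
CAD 148,324.15 ÷ 1.3248 = EUR 111,959.65
EUR 111,959.65 ÷ 0.0065543 = JPY 17,081,862

JPY 17,081,862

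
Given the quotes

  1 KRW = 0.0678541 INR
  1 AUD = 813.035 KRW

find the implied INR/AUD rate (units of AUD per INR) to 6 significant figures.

1 INR ÷ 0.0678541 = 14.7375 KRW
14.7375 KRW ÷ 813.035 = 0.0181265 AUD

INR/AUD = 0.0181265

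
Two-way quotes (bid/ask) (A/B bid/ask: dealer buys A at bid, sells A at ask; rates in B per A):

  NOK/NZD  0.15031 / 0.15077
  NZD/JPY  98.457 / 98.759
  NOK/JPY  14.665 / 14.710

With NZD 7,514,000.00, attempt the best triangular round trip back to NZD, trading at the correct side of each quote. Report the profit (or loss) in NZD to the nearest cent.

Net profit: NZD 45,498.61

Best loop NZD → JPY → NOK → NZD:
NZD 7,514,000.00 × 98.457 (sell NZD at bid) = JPY 739,805,898
JPY 739,805,898 ÷ 14.710 (buy NOK at ask) = NOK 50,292,719.10
NOK 50,292,719.10 × 0.15031 (sell NOK at bid) = NZD 7,559,498.61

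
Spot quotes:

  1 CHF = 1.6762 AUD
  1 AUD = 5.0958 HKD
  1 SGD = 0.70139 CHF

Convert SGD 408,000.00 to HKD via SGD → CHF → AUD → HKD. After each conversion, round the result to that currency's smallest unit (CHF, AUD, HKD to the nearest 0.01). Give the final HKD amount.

HKD 2,444,319.36

SGD 408,000.00 × 0.70139 = CHF 286,167.12
CHF 286,167.12 × 1.6762 = AUD 479,673.33
AUD 479,673.33 × 5.0958 = HKD 2,444,319.36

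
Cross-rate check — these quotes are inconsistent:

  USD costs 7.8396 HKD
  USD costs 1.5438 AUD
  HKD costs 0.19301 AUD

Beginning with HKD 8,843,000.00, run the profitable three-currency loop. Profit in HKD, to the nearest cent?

Profit: HKD 179,293.41

Profitable loop is HKD → USD → AUD → HKD:
HKD 8,843,000.00 ÷ 7.8396 = USD 1,127,991.22
USD 1,127,991.22 × 1.5438 = AUD 1,741,392.85
AUD 1,741,392.85 ÷ 0.19301 = HKD 9,022,293.41
Profit = HKD 9,022,293.41 − HKD 8,843,000.00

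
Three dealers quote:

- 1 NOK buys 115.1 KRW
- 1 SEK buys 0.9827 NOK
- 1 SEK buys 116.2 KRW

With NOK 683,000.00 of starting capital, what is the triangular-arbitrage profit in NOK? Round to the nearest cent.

Profit: NOK 18,666.19

Profitable loop is NOK → SEK → KRW → NOK:
NOK 683,000.00 ÷ 0.9827 = SEK 695,023.91
SEK 695,023.91 × 116.2 = KRW 80,761,779
KRW 80,761,779 ÷ 115.1 = NOK 701,666.19
Profit = NOK 701,666.19 − NOK 683,000.00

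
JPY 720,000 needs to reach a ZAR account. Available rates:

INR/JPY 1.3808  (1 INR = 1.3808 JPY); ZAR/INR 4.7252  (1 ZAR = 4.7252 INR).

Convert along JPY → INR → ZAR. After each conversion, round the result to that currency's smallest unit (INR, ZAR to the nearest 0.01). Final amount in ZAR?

JPY 720,000 ÷ 1.3808 = INR 521,436.85
INR 521,436.85 ÷ 4.7252 = ZAR 110,352.33

ZAR 110,352.33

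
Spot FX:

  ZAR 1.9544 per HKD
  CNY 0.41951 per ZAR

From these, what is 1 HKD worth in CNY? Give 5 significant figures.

HKD/CNY = 0.81989

1 HKD × 1.9544 = 1.9544 ZAR
1.9544 ZAR × 0.41951 = 0.81989 CNY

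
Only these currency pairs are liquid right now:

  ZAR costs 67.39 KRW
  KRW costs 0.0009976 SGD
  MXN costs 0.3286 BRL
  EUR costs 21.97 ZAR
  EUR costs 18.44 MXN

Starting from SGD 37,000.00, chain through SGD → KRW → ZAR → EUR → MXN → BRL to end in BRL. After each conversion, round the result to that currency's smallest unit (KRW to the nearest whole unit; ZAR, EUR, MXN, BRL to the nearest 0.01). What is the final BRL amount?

SGD 37,000.00 ÷ 0.0009976 = KRW 37,089,014
KRW 37,089,014 ÷ 67.39 = ZAR 550,363.76
ZAR 550,363.76 ÷ 21.97 = EUR 25,050.69
EUR 25,050.69 × 18.44 = MXN 461,934.72
MXN 461,934.72 × 0.3286 = BRL 151,791.75

BRL 151,791.75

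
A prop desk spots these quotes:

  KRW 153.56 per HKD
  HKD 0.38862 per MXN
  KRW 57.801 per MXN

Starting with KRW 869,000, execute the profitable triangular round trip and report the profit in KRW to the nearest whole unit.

Profitable loop is KRW → MXN → HKD → KRW:
KRW 869,000 ÷ 57.801 = MXN 15,034.34
MXN 15,034.34 × 0.38862 = HKD 5,842.65
HKD 5,842.65 × 153.56 = KRW 897,197
Profit = KRW 897,197 − KRW 869,000

Profit: KRW 28,197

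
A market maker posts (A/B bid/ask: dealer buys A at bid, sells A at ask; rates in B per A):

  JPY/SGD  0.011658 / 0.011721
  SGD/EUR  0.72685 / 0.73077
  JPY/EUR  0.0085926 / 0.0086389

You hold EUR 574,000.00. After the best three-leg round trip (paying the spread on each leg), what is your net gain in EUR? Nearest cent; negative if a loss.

Best loop EUR → SGD → JPY → EUR:
EUR 574,000.00 ÷ 0.73077 (buy SGD at ask) = SGD 785,472.86
SGD 785,472.86 ÷ 0.011721 (buy JPY at ask) = JPY 67,014,150
JPY 67,014,150 × 0.0085926 (sell JPY at bid) = EUR 575,825.79

Net profit: EUR 1,825.79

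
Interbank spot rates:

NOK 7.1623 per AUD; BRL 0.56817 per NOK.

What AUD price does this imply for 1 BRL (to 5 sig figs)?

BRL/AUD = 0.24574

1 BRL ÷ 0.56817 = 1.76004 NOK
1.76004 NOK ÷ 7.1623 = 0.245736 AUD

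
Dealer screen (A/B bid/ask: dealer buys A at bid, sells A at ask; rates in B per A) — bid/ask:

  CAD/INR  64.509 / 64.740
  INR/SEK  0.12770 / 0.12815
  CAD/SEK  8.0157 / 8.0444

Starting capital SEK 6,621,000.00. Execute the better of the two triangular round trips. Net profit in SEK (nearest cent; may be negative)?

Net profit: SEK 159,178.65

Best loop SEK → CAD → INR → SEK:
SEK 6,621,000.00 ÷ 8.0444 (buy CAD at ask) = CAD 823,057.03
CAD 823,057.03 × 64.509 (sell CAD at bid) = INR 53,094,586.17
INR 53,094,586.17 × 0.12770 (sell INR at bid) = SEK 6,780,178.65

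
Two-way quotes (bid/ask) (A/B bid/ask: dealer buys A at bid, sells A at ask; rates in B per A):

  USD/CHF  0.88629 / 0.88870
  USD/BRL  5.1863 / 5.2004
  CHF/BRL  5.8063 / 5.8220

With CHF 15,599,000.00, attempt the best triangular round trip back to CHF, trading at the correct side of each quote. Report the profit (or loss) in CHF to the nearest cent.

Best loop CHF → USD → BRL → CHF:
CHF 15,599,000.00 ÷ 0.88870 (buy USD at ask) = USD 17,552,604.93
USD 17,552,604.93 × 5.1863 (sell USD at bid) = BRL 91,033,074.94
BRL 91,033,074.94 ÷ 5.8220 (buy CHF at ask) = CHF 15,636,048.60

Net profit: CHF 37,048.60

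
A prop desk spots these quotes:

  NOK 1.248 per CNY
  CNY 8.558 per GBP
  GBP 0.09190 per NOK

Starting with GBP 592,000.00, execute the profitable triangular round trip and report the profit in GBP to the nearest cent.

Profitable loop is GBP → NOK → CNY → GBP:
GBP 592,000.00 ÷ 0.09190 = NOK 6,441,784.55
NOK 6,441,784.55 ÷ 1.248 = CNY 5,161,686.34
CNY 5,161,686.34 ÷ 8.558 = GBP 603,141.66
Profit = GBP 603,141.66 − GBP 592,000.00

Profit: GBP 11,141.66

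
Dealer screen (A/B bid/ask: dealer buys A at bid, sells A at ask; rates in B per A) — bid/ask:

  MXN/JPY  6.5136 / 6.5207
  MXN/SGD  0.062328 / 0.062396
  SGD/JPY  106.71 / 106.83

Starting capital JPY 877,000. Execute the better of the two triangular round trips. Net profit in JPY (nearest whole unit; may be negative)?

Net profit: JPY 17,527

Best loop JPY → MXN → SGD → JPY:
JPY 877,000 ÷ 6.5207 (buy MXN at ask) = MXN 134,494.76
MXN 134,494.76 × 0.062328 (sell MXN at bid) = SGD 8,382.79
SGD 8,382.79 × 106.71 (sell SGD at bid) = JPY 894,527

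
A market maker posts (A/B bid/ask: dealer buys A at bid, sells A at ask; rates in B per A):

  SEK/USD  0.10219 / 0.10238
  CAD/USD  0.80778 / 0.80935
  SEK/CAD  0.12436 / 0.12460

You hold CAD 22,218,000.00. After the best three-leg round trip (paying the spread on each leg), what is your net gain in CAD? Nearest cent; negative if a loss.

Net profit: CAD 296,325.89

Best loop CAD → SEK → USD → CAD:
CAD 22,218,000.00 ÷ 0.12460 (buy SEK at ask) = SEK 178,314,606.74
SEK 178,314,606.74 × 0.10219 (sell SEK at bid) = USD 18,221,969.66
USD 18,221,969.66 ÷ 0.80935 (buy CAD at ask) = CAD 22,514,325.89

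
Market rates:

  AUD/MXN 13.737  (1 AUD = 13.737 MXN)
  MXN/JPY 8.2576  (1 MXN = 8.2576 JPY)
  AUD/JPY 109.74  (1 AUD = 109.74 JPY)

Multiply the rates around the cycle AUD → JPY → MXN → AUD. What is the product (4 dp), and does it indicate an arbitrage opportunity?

0.9674 (arbitrage exists)

Around AUD → JPY → MXN → AUD: 1 × 109.74 ÷ 8.2576 ÷ 13.737 = 0.967429
Product < 1; profitable direction is AUD → MXN → JPY → AUD.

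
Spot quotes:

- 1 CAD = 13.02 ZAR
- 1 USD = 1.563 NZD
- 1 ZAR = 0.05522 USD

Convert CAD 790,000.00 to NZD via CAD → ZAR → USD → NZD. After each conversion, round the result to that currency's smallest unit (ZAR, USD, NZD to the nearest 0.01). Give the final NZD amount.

NZD 887,755.68

CAD 790,000.00 × 13.02 = ZAR 10,285,800.00
ZAR 10,285,800.00 × 0.05522 = USD 567,981.88
USD 567,981.88 × 1.563 = NZD 887,755.68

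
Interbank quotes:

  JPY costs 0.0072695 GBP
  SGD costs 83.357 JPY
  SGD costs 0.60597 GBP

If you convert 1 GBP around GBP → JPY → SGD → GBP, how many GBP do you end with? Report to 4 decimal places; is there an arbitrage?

Around GBP → JPY → SGD → GBP: 1 ÷ 0.0072695 ÷ 83.357 × 0.60597 = 1.000010
Product ≈ 1 (deviation 0.001%, within rounding noise).

1.0000 (no arbitrage)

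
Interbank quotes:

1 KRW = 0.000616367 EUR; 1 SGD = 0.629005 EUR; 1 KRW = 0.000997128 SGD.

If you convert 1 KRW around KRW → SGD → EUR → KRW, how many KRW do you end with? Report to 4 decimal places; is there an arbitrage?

1.0176 (arbitrage exists)

Around KRW → SGD → EUR → KRW: 1 × 0.000997128 × 0.629005 ÷ 0.000616367 = 1.017573
Product > 1; profitable direction is KRW → SGD → EUR → KRW.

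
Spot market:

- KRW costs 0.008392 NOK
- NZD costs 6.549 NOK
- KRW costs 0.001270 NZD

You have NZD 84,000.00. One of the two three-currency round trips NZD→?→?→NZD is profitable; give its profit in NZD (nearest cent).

Profit: NZD 755.14

Profitable loop is NZD → KRW → NOK → NZD:
NZD 84,000.00 ÷ 0.001270 = KRW 66,141,732
KRW 66,141,732 × 0.008392 = NOK 555,061.42
NOK 555,061.42 ÷ 6.549 = NZD 84,755.14
Profit = NZD 84,755.14 − NZD 84,000.00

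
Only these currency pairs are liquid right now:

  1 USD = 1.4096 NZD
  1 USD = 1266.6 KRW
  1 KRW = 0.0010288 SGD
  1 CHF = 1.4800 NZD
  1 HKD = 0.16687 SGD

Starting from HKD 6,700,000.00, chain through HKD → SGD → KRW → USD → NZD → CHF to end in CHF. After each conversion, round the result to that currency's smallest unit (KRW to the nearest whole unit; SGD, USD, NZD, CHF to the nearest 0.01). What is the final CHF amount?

HKD 6,700,000.00 × 0.16687 = SGD 1,118,029.00
SGD 1,118,029.00 ÷ 0.0010288 = KRW 1,086,731,143
KRW 1,086,731,143 ÷ 1266.6 = USD 857,990.80
USD 857,990.80 × 1.4096 = NZD 1,209,423.83
NZD 1,209,423.83 ÷ 1.4800 = CHF 817,178.26

CHF 817,178.26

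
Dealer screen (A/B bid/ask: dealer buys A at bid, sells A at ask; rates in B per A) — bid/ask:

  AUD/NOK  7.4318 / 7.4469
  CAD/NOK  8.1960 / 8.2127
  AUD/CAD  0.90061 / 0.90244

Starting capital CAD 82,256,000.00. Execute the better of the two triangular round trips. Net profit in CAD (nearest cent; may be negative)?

Best loop CAD → AUD → NOK → CAD:
CAD 82,256,000.00 ÷ 0.90244 (buy AUD at ask) = AUD 91,148,442.00
AUD 91,148,442.00 × 7.4318 (sell AUD at bid) = NOK 677,396,991.27
NOK 677,396,991.27 ÷ 8.2127 (buy CAD at ask) = CAD 82,481,643.22

Net profit: CAD 225,643.22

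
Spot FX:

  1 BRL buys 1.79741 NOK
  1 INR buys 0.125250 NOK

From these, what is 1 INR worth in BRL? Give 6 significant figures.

INR/BRL = 0.0696836

1 INR × 0.125250 = 0.12525 NOK
0.12525 NOK ÷ 1.79741 = 0.0696836 BRL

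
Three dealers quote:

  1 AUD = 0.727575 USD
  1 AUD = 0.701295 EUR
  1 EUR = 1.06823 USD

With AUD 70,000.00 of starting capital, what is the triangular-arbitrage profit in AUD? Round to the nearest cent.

Profitable loop is AUD → EUR → USD → AUD:
AUD 70,000.00 × 0.701295 = EUR 49,090.65
EUR 49,090.65 × 1.06823 = USD 52,440.11
USD 52,440.11 ÷ 0.727575 = AUD 72,075.19
Profit = AUD 72,075.19 − AUD 70,000.00

Profit: AUD 2,075.19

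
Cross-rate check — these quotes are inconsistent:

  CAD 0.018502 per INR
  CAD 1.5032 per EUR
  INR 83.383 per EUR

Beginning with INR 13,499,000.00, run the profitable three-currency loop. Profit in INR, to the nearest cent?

Profit: INR 355,186.30

Profitable loop is INR → CAD → EUR → INR:
INR 13,499,000.00 × 0.018502 = CAD 249,758.50
CAD 249,758.50 ÷ 1.5032 = EUR 166,151.21
EUR 166,151.21 × 83.383 = INR 13,854,186.30
Profit = INR 13,854,186.30 − INR 13,499,000.00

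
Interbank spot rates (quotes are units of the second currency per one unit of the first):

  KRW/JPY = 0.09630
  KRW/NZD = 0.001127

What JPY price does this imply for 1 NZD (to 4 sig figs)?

NZD/JPY = 85.45

1 NZD ÷ 0.001127 = 887.311 KRW
887.311 KRW × 0.09630 = 85.4481 JPY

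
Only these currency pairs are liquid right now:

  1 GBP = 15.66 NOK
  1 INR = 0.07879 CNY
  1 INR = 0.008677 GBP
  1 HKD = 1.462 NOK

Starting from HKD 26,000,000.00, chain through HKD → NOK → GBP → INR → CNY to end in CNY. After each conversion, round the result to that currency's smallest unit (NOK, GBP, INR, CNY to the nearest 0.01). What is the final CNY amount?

CNY 22,040,957.95

HKD 26,000,000.00 × 1.462 = NOK 38,012,000.00
NOK 38,012,000.00 ÷ 15.66 = GBP 2,427,330.78
GBP 2,427,330.78 ÷ 0.008677 = INR 279,743,088.63
INR 279,743,088.63 × 0.07879 = CNY 22,040,957.95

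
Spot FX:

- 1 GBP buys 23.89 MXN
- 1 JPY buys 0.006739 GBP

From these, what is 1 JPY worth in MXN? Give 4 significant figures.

JPY/MXN = 0.1610

1 JPY × 0.006739 = 0.006739 GBP
0.006739 GBP × 23.89 = 0.160995 MXN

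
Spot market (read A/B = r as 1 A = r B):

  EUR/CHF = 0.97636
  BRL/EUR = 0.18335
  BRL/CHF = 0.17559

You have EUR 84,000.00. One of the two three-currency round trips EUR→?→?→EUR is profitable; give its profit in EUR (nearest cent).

Profit: EUR 1,638.77

Profitable loop is EUR → CHF → BRL → EUR:
EUR 84,000.00 × 0.97636 = CHF 82,014.24
CHF 82,014.24 ÷ 0.17559 = BRL 467,078.08
BRL 467,078.08 × 0.18335 = EUR 85,638.77
Profit = EUR 85,638.77 − EUR 84,000.00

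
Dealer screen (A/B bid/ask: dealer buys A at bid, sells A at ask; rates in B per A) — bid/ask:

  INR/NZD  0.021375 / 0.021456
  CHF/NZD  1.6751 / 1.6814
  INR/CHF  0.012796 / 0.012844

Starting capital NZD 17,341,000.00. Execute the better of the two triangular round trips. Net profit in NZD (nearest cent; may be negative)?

Net result: NZD -17,312.23 (no profitable arbitrage after spreads)

Best loop NZD → INR → CHF → NZD:
NZD 17,341,000.00 ÷ 0.021456 (buy INR at ask) = INR 808,212,155.11
INR 808,212,155.11 × 0.012796 (sell INR at bid) = CHF 10,341,882.74
CHF 10,341,882.74 × 1.6751 (sell CHF at bid) = NZD 17,323,687.77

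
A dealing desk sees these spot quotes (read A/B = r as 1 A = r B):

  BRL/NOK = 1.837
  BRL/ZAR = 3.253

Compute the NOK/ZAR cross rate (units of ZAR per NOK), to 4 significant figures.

1 NOK ÷ 1.837 = 0.544366 BRL
0.544366 BRL × 3.253 = 1.77082 ZAR

NOK/ZAR = 1.771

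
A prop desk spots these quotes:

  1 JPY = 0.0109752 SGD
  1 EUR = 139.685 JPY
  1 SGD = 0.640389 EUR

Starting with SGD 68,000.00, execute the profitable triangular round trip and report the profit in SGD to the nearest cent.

Profit: SGD 1,263.24

Profitable loop is SGD → JPY → EUR → SGD:
SGD 68,000.00 ÷ 0.0109752 = JPY 6,195,787
JPY 6,195,787 ÷ 139.685 = EUR 44,355.42
EUR 44,355.42 ÷ 0.640389 = SGD 69,263.24
Profit = SGD 69,263.24 − SGD 68,000.00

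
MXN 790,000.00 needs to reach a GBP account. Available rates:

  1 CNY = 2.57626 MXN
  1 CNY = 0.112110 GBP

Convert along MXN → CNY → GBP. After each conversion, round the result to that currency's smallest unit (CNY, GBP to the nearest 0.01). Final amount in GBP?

MXN 790,000.00 ÷ 2.57626 = CNY 306,646.07
CNY 306,646.07 × 0.112110 = GBP 34,378.09

GBP 34,378.09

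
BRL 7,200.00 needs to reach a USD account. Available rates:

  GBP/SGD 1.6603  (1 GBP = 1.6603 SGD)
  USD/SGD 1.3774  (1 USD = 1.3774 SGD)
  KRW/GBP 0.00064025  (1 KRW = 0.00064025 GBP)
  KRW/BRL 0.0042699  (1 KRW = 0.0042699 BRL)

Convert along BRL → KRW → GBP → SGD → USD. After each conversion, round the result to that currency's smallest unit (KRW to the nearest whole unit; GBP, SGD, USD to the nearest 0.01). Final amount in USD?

USD 1,301.34

BRL 7,200.00 ÷ 0.0042699 = KRW 1,686,222
KRW 1,686,222 × 0.00064025 = GBP 1,079.60
GBP 1,079.60 × 1.6603 = SGD 1,792.46
SGD 1,792.46 ÷ 1.3774 = USD 1,301.34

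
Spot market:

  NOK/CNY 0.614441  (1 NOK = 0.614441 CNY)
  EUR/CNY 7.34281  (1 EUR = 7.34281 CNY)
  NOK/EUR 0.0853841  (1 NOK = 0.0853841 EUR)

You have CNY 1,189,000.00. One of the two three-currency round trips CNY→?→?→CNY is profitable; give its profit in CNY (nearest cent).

Profit: CNY 24,223.92

Profitable loop is CNY → NOK → EUR → CNY:
CNY 1,189,000.00 ÷ 0.614441 = NOK 1,935,092.22
NOK 1,935,092.22 × 0.0853841 = EUR 165,226.11
EUR 165,226.11 × 7.34281 = CNY 1,213,223.92
Profit = CNY 1,213,223.92 − CNY 1,189,000.00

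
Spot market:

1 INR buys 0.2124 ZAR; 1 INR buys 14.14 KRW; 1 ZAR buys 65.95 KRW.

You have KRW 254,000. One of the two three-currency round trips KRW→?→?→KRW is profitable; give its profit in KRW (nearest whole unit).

Profit: KRW 2,398

Profitable loop is KRW → ZAR → INR → KRW:
KRW 254,000 ÷ 65.95 = ZAR 3,851.40
ZAR 3,851.40 ÷ 0.2124 = INR 18,132.78
INR 18,132.78 × 14.14 = KRW 256,398
Profit = KRW 256,398 − KRW 254,000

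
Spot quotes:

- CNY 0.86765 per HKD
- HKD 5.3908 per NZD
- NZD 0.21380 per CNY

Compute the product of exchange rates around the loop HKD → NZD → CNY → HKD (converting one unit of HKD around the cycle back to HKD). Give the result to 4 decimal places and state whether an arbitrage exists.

Around HKD → NZD → CNY → HKD: 1 ÷ 5.3908 ÷ 0.21380 ÷ 0.86765 = 0.999987
Product ≈ 1 (deviation 0.001%, within rounding noise).

1.0000 (no arbitrage)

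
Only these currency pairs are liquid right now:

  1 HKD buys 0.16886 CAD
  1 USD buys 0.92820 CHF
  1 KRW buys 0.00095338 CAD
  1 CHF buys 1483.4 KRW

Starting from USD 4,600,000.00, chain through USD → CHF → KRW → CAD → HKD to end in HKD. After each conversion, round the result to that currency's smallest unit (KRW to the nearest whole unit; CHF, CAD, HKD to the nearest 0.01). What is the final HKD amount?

HKD 35,759,951.62

USD 4,600,000.00 × 0.92820 = CHF 4,269,720.00
CHF 4,269,720.00 × 1483.4 = KRW 6,333,702,648
KRW 6,333,702,648 × 0.00095338 = CAD 6,038,425.43
CAD 6,038,425.43 ÷ 0.16886 = HKD 35,759,951.62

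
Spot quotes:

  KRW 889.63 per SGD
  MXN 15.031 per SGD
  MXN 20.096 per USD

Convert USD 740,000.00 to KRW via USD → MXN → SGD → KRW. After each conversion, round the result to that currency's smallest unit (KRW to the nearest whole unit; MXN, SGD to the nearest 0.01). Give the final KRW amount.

USD 740,000.00 × 20.096 = MXN 14,871,040.00
MXN 14,871,040.00 ÷ 15.031 = SGD 989,357.99
SGD 989,357.99 × 889.63 = KRW 880,162,549

KRW 880,162,549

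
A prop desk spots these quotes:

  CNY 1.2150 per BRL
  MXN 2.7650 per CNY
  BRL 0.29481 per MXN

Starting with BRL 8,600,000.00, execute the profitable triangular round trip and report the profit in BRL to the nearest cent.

Profitable loop is BRL → MXN → CNY → BRL:
BRL 8,600,000.00 ÷ 0.29481 = MXN 29,171,330.69
MXN 29,171,330.69 ÷ 2.7650 = CNY 10,550,210.01
CNY 10,550,210.01 ÷ 1.2150 = BRL 8,683,300.42
Profit = BRL 8,683,300.42 − BRL 8,600,000.00

Profit: BRL 83,300.42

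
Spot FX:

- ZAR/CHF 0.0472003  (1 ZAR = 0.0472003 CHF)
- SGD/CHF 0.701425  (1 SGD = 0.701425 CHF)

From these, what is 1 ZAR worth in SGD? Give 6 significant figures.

1 ZAR × 0.0472003 = 0.0472003 CHF
0.0472003 CHF ÷ 0.701425 = 0.067292 SGD

ZAR/SGD = 0.0672920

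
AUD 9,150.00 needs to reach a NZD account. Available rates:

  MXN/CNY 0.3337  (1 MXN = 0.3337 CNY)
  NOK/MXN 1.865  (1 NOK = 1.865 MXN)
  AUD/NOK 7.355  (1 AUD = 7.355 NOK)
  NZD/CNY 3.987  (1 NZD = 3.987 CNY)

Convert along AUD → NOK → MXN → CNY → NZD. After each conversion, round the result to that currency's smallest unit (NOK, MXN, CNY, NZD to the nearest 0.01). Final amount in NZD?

AUD 9,150.00 × 7.355 = NOK 67,298.25
NOK 67,298.25 × 1.865 = MXN 125,511.24
MXN 125,511.24 × 0.3337 = CNY 41,883.10
CNY 41,883.10 ÷ 3.987 = NZD 10,504.92

NZD 10,504.92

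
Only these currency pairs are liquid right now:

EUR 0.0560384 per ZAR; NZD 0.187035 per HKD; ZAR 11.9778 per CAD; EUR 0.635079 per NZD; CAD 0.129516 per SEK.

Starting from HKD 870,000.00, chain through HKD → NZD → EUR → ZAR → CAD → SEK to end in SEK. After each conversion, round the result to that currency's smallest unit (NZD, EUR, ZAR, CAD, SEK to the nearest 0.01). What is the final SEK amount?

SEK 1,188,731.28

HKD 870,000.00 × 0.187035 = NZD 162,720.45
NZD 162,720.45 × 0.635079 = EUR 103,340.34
EUR 103,340.34 ÷ 0.0560384 = ZAR 1,844,098.69
ZAR 1,844,098.69 ÷ 11.9778 = CAD 153,959.72
CAD 153,959.72 ÷ 0.129516 = SEK 1,188,731.28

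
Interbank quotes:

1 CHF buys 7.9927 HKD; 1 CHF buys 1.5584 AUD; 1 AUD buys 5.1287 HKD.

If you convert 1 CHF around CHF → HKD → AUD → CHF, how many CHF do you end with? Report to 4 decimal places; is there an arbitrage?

1.0000 (no arbitrage)

Around CHF → HKD → AUD → CHF: 1 × 7.9927 ÷ 5.1287 ÷ 1.5584 = 1.000017
Product ≈ 1 (deviation 0.002%, within rounding noise).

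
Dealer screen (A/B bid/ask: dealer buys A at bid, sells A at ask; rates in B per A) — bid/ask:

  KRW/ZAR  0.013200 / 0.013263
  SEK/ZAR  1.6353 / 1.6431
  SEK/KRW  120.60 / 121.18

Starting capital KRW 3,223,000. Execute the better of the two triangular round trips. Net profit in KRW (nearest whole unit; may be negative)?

Best loop KRW → SEK → ZAR → KRW:
KRW 3,223,000 ÷ 121.18 (buy SEK at ask) = SEK 26,596.80
SEK 26,596.80 × 1.6353 (sell SEK at bid) = ZAR 43,493.74
ZAR 43,493.74 ÷ 0.013263 (buy KRW at ask) = KRW 3,279,329

Net profit: KRW 56,329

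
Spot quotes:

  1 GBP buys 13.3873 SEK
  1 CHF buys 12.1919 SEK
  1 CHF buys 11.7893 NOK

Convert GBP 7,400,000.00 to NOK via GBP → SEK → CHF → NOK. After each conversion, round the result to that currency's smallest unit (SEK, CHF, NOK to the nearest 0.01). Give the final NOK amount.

NOK 95,794,669.34

GBP 7,400,000.00 × 13.3873 = SEK 99,066,020.00
SEK 99,066,020.00 ÷ 12.1919 = CHF 8,125,560.41
CHF 8,125,560.41 × 11.7893 = NOK 95,794,669.34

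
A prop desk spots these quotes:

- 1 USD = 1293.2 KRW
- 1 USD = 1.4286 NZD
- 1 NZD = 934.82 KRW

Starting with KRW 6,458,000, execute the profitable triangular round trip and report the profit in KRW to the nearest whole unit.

Profitable loop is KRW → USD → NZD → KRW:
KRW 6,458,000 ÷ 1293.2 = USD 4,993.81
USD 4,993.81 × 1.4286 = NZD 7,134.16
NZD 7,134.16 × 934.82 = KRW 6,669,158
Profit = KRW 6,669,158 − KRW 6,458,000

Profit: KRW 211,158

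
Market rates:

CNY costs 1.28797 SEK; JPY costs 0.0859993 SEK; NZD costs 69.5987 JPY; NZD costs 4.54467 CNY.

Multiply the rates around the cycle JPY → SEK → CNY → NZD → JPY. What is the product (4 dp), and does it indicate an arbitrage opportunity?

Around JPY → SEK → CNY → NZD → JPY: 1 × 0.0859993 ÷ 1.28797 ÷ 4.54467 × 69.5987 = 1.022558
Product > 1; profitable direction is JPY → SEK → CNY → NZD → JPY.

1.0226 (arbitrage exists)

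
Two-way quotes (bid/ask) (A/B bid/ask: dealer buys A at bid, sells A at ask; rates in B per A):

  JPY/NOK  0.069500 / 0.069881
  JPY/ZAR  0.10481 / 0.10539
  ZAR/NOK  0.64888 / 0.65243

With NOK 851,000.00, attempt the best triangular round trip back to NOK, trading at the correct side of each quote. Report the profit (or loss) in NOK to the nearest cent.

Net profit: NOK 9,163.56

Best loop NOK → ZAR → JPY → NOK:
NOK 851,000.00 ÷ 0.65243 (buy ZAR at ask) = ZAR 1,304,354.49
ZAR 1,304,354.49 ÷ 0.10539 (buy JPY at ask) = JPY 12,376,454
JPY 12,376,454 × 0.069500 (sell JPY at bid) = NOK 860,163.56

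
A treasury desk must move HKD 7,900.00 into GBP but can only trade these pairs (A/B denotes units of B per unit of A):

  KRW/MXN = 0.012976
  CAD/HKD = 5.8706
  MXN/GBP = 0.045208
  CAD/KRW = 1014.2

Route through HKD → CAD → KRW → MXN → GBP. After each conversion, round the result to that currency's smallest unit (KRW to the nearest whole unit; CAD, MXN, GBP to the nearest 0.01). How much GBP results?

GBP 800.62

HKD 7,900.00 ÷ 5.8706 = CAD 1,345.69
CAD 1,345.69 × 1014.2 = KRW 1,364,799
KRW 1,364,799 × 0.012976 = MXN 17,709.63
MXN 17,709.63 × 0.045208 = GBP 800.62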